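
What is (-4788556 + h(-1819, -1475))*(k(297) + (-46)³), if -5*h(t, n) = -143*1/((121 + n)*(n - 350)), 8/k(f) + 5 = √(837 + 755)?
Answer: 4511993757302670412752/9680338375 - 473310452150856*√398/9680338375 ≈ 4.6610e+11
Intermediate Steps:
k(f) = 8/(-5 + 2*√398) (k(f) = 8/(-5 + √(837 + 755)) = 8/(-5 + √1592) = 8/(-5 + 2*√398))
h(t, n) = 143/(5*(-350 + n)*(121 + n)) (h(t, n) = -(-143)/(5*((121 + n)*(n - 350))) = -(-143)/(5*((121 + n)*(-350 + n))) = -(-143)/(5*((-350 + n)*(121 + n))) = -(-143)*1/((-350 + n)*(121 + n))/5 = -(-143)/(5*(-350 + n)*(121 + n)) = 143/(5*(-350 + n)*(121 + n)))
(-4788556 + h(-1819, -1475))*(k(297) + (-46)³) = (-4788556 + 143/(5*(-42350 + (-1475)² - 229*(-1475))))*((40/1567 + 16*√398/1567) + (-46)³) = (-4788556 + 143/(5*(-42350 + 2175625 + 337775)))*((40/1567 + 16*√398/1567) - 97336) = (-4788556 + (143/5)/2471050)*(-152525472/1567 + 16*√398/1567) = (-4788556 + (143/5)*(1/2471050))*(-152525472/1567 + 16*√398/1567) = (-4788556 + 143/12355250)*(-152525472/1567 + 16*√398/1567) = -59163806518857*(-152525472/1567 + 16*√398/1567)/12355250 = 4511993757302670412752/9680338375 - 473310452150856*√398/9680338375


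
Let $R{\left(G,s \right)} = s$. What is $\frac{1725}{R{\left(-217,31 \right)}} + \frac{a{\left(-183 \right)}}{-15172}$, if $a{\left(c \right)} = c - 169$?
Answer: $\frac{6545653}{117583} \approx 55.668$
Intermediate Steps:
$a{\left(c \right)} = -169 + c$
$\frac{1725}{R{\left(-217,31 \right)}} + \frac{a{\left(-183 \right)}}{-15172} = \frac{1725}{31} + \frac{-169 - 183}{-15172} = 1725 \cdot \frac{1}{31} - - \frac{88}{3793} = \frac{1725}{31} + \frac{88}{3793} = \frac{6545653}{117583}$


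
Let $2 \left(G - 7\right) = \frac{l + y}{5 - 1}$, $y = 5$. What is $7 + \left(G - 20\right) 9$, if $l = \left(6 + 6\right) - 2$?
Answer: $- \frac{745}{8} \approx -93.125$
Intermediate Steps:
$l = 10$ ($l = 12 - 2 = 10$)
$G = \frac{71}{8}$ ($G = 7 + \frac{\left(10 + 5\right) \frac{1}{5 - 1}}{2} = 7 + \frac{15 \cdot \frac{1}{4}}{2} = 7 + \frac{1}{2} \cdot \frac{15}{4} = 7 + \frac{15}{8} = \frac{71}{8} \approx 8.875$)
$7 + \left(G - 20\right) 9 = 7 + \left(\frac{71}{8} - 20\right) 9 = 7 - \frac{801}{8} = - \frac{745}{8}$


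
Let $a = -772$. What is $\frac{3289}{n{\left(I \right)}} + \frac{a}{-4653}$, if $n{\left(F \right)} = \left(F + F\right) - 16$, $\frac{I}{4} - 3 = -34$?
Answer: $- \frac{457573}{37224} \approx -12.292$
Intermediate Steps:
$I = -124$ ($I = 12 + 4 \left(-34\right) = 12 - 136 = -124$)
$n{\left(F \right)} = -16 + 2 F$ ($n{\left(F \right)} = 2 F - 16 = -16 + 2 F$)
$\frac{3289}{n{\left(I \right)}} + \frac{a}{-4653} = \frac{3289}{-16 + 2 \left(-124\right)} - \frac{772}{-4653} = \frac{3289}{-16 - 248} - - \frac{772}{4653} = \frac{3289}{-264} + \frac{772}{4653} = 3289 \left(- \frac{1}{264}\right) + \frac{772}{4653} = - \frac{299}{24} + \frac{772}{4653} = - \frac{457573}{37224}$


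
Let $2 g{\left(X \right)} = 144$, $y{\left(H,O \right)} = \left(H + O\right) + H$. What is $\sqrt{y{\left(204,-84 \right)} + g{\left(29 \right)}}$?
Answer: $6 \sqrt{11} \approx 19.9$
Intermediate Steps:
$y{\left(H,O \right)} = O + 2 H$
$g{\left(X \right)} = 72$ ($g{\left(X \right)} = \frac{1}{2} \cdot 144 = 72$)
$\sqrt{y{\left(204,-84 \right)} + g{\left(29 \right)}} = \sqrt{\left(-84 + 2 \cdot 204\right) + 72} = \sqrt{\left(-84 + 408\right) + 72} = \sqrt{324 + 72} = \sqrt{396} = 6 \sqrt{11}$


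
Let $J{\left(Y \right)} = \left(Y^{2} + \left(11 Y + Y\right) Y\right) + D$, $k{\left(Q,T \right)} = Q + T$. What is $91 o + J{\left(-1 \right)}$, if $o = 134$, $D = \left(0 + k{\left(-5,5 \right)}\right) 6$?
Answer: $12207$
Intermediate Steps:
$D = 0$ ($D = \left(0 + \left(-5 + 5\right)\right) 6 = \left(0 + 0\right) 6 = 0 \cdot 6 = 0$)
$J{\left(Y \right)} = 13 Y^{2}$ ($J{\left(Y \right)} = \left(Y^{2} + \left(11 Y + Y\right) Y\right) + 0 = \left(Y^{2} + 12 Y Y\right) + 0 = \left(Y^{2} + 12 Y^{2}\right) + 0 = 13 Y^{2} + 0 = 13 Y^{2}$)
$91 o + J{\left(-1 \right)} = 91 \cdot 134 + 13 \left(-1\right)^{2} = 12194 + 13 \cdot 1 = 12194 + 13 = 12207$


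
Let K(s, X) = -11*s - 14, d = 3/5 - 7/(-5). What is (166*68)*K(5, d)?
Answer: -778872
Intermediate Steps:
d = 2 (d = 3*(⅕) - 7*(-⅕) = ⅗ + 7/5 = 2)
K(s, X) = -14 - 11*s
(166*68)*K(5, d) = (166*68)*(-14 - 11*5) = 11288*(-14 - 55) = 11288*(-69) = -778872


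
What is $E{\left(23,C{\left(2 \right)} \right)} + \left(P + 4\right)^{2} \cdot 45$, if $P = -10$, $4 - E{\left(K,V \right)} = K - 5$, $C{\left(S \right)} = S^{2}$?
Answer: $1606$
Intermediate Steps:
$E{\left(K,V \right)} = 9 - K$ ($E{\left(K,V \right)} = 4 - \left(K - 5\right) = 4 - \left(-5 + K\right) = 9 - K$)
$E{\left(23,C{\left(2 \right)} \right)} + \left(P + 4\right)^{2} \cdot 45 = \left(9 - 23\right) + \left(-10 + 4\right)^{2} \cdot 45 = \left(9 - 23\right) + \left(-6\right)^{2} \cdot 45 = -14 + 36 \cdot 45 = -14 + 1620 = 1606$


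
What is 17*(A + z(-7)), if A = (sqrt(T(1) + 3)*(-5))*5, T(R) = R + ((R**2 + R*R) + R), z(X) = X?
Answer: -119 - 425*sqrt(7) ≈ -1243.4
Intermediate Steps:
T(R) = 2*R + 2*R**2 (T(R) = R + ((R**2 + R**2) + R) = R + (2*R**2 + R) = R + (R + 2*R**2) = 2*R + 2*R**2)
A = -25*sqrt(7) (A = (sqrt(2*1*(1 + 1) + 3)*(-5))*5 = (sqrt(2*1*2 + 3)*(-5))*5 = (sqrt(4 + 3)*(-5))*5 = (sqrt(7)*(-5))*5 = -5*sqrt(7)*5 = -25*sqrt(7) ≈ -66.144)
17*(A + z(-7)) = 17*(-25*sqrt(7) - 7) = 17*(-7 - 25*sqrt(7)) = -119 - 425*sqrt(7)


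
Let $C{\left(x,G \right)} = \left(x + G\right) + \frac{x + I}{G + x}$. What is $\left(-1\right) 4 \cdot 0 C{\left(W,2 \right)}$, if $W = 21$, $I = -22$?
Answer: $0$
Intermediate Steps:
$C{\left(x,G \right)} = G + x + \frac{-22 + x}{G + x}$ ($C{\left(x,G \right)} = \left(x + G\right) + \frac{x - 22}{G + x} = \left(G + x\right) + \frac{-22 + x}{G + x} = G + x + \frac{-22 + x}{G + x}$)
$\left(-1\right) 4 \cdot 0 C{\left(W,2 \right)} = \left(-1\right) 4 \cdot 0 \frac{-22 + 21 + 2^{2} + 21^{2} + 2 \cdot 2 \cdot 21}{2 + 21} = \left(-4\right) 0 \frac{-22 + 21 + 4 + 441 + 84}{23} = 0 \cdot \frac{1}{23} \cdot 528 = 0 \cdot \frac{528}{23} = 0$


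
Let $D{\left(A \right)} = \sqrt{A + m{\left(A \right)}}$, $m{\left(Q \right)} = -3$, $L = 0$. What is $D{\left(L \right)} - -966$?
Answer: $966 + i \sqrt{3} \approx 966.0 + 1.732 i$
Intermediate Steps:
$D{\left(A \right)} = \sqrt{-3 + A}$ ($D{\left(A \right)} = \sqrt{A - 3} = \sqrt{-3 + A}$)
$D{\left(L \right)} - -966 = \sqrt{-3 + 0} - -966 = \sqrt{-3} + 966 = i \sqrt{3} + 966 = 966 + i \sqrt{3}$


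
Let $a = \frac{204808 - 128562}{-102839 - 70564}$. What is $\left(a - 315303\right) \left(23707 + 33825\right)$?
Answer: $- \frac{3145536921407860}{173403} \approx -1.814 \cdot 10^{10}$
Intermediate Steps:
$a = - \frac{76246}{173403}$ ($a = \frac{76246}{-173403} = 76246 \left(- \frac{1}{173403}\right) = - \frac{76246}{173403} \approx -0.4397$)
$\left(a - 315303\right) \left(23707 + 33825\right) = \left(- \frac{76246}{173403} - 315303\right) \left(23707 + 33825\right) = \left(- \frac{54674562355}{173403}\right) 57532 = - \frac{3145536921407860}{173403}$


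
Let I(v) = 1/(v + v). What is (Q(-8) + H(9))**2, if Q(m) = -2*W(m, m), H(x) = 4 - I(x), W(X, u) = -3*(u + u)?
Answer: 2745649/324 ≈ 8474.2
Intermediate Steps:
W(X, u) = -6*u
I(v) = 1/(2*v)
H(x) = 4 - 1/(2*x)
Q(m) = 12*m (Q(m) = -(-12)*m = 12*m)
(Q(-8) + H(9))**2 = (12*(-8) + (4 - 1/2/9))**2 = (-96 + (4 - 1/2*1/9))**2 = (-96 + (4 - 1/18))**2 = (-96 + 71/18)**2 = (-1657/18)**2 = 2745649/324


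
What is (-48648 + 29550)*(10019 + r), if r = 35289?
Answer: -865292184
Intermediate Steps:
(-48648 + 29550)*(10019 + r) = (-48648 + 29550)*(10019 + 35289) = -19098*45308 = -865292184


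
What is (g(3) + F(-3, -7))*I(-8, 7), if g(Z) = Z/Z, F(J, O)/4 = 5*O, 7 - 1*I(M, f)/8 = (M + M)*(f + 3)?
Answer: -185704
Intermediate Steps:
I(M, f) = 56 - 16*M*(3 + f) (I(M, f) = 56 - 8*(M + M)*(f + 3) = 56 - 8*2*M*(3 + f) = 56 - 16*M*(3 + f))
F(J, O) = 20*O (F(J, O) = 4*(5*O) = 20*O)
g(Z) = 1
(g(3) + F(-3, -7))*I(-8, 7) = (1 + 20*(-7))*(56 - 48*(-8) - 16*(-8)*7) = (1 - 140)*(56 + 384 + 896) = -139*1336 = -185704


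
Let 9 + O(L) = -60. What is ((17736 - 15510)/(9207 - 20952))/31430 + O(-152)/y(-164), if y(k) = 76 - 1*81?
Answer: 121290562/8789175 ≈ 13.800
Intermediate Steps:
O(L) = -69 (O(L) = -9 - 60 = -69)
y(k) = -5 (y(k) = 76 - 81 = -5)
((17736 - 15510)/(9207 - 20952))/31430 + O(-152)/y(-164) = ((17736 - 15510)/(9207 - 20952))/31430 - 69/(-5) = (2226/(-11745))*(1/31430) - 69*(-⅕) = (2226*(-1/11745))*(1/31430) + 69/5 = -742/3915*1/31430 + 69/5 = -53/8789175 + 69/5 = 121290562/8789175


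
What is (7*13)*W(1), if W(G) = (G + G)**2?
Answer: 364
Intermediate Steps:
W(G) = 4*G**2 (W(G) = (2*G)**2 = 4*G**2)
(7*13)*W(1) = (7*13)*(4*1**2) = 91*(4*1) = 91*4 = 364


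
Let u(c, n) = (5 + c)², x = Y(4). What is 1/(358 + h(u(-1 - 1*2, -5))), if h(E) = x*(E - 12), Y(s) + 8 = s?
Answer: 1/390 ≈ 0.0025641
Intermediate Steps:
Y(s) = -8 + s
x = -4 (x = -8 + 4 = -4)
h(E) = 48 - 4*E (h(E) = -4*(E - 12) = -4*(-12 + E) = 48 - 4*E)
1/(358 + h(u(-1 - 1*2, -5))) = 1/(358 + (48 - 4*(5 + (-1 - 1*2))²)) = 1/(358 + (48 - 4*(5 + (-1 - 2))²)) = 1/(358 + (48 - 4*(5 - 3)²)) = 1/(358 + (48 - 4*2²)) = 1/(358 + (48 - 4*4)) = 1/(358 + (48 - 16)) = 1/(358 + 32) = 1/390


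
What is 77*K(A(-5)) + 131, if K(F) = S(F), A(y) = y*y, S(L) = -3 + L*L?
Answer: 48025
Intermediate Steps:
S(L) = -3 + L**2
A(y) = y**2
K(F) = -3 + F**2
77*K(A(-5)) + 131 = 77*(-3 + ((-5)**2)**2) + 131 = 77*(-3 + 25**2) + 131 = 77*(-3 + 625) + 131 = 77*622 + 131 = 47894 + 131 = 48025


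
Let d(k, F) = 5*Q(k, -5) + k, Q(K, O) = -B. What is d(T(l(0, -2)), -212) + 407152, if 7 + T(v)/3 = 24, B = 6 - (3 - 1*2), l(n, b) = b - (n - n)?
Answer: 407178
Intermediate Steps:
l(n, b) = b (l(n, b) = b - 1*0 = b + 0 = b)
B = 5 (B = 6 - (3 - 2) = 6 - 1*1 = 6 - 1 = 5)
T(v) = 51 (T(v) = -21 + 3*24 = -21 + 72 = 51)
Q(K, O) = -5 (Q(K, O) = -1*5 = -5)
d(k, F) = -25 + k (d(k, F) = 5*(-5) + k = -25 + k)
d(T(l(0, -2)), -212) + 407152 = (-25 + 51) + 407152 = 26 + 407152 = 407178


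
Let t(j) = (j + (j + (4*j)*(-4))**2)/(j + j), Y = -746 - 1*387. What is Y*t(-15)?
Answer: 1911371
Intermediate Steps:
Y = -1133 (Y = -746 - 387 = -1133)
t(j) = (j + 225*j**2)/(2*j) (t(j) = (j + (j - 16*j)**2)/((2*j)) = (j + (-15*j)**2)*(1/(2*j)) = (j + 225*j**2)*(1/(2*j)) = (j + 225*j**2)/(2*j))
Y*t(-15) = -1133*(1/2 + (225/2)*(-15)) = -1133*(1/2 - 3375/2) = -1133*(-1687) = 1911371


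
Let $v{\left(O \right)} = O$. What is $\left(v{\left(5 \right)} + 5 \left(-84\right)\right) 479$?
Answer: $-198785$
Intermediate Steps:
$\left(v{\left(5 \right)} + 5 \left(-84\right)\right) 479 = \left(5 + 5 \left(-84\right)\right) 479 = \left(5 - 420\right) 479 = \left(-415\right) 479 = -198785$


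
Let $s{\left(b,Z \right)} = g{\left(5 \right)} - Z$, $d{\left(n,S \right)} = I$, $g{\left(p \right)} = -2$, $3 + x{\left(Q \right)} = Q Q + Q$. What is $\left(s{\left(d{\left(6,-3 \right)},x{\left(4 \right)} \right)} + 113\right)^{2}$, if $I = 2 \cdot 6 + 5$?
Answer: $8836$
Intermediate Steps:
$I = 17$ ($I = 12 + 5 = 17$)
$x{\left(Q \right)} = -3 + Q + Q^{2}$ ($x{\left(Q \right)} = -3 + \left(Q Q + Q\right) = -3 + \left(Q^{2} + Q\right) = -3 + \left(Q + Q^{2}\right) = -3 + Q + Q^{2}$)
$d{\left(n,S \right)} = 17$
$s{\left(b,Z \right)} = -2 - Z$
$\left(s{\left(d{\left(6,-3 \right)},x{\left(4 \right)} \right)} + 113\right)^{2} = \left(\left(-2 - \left(-3 + 4 + 4^{2}\right)\right) + 113\right)^{2} = \left(\left(-2 - \left(-3 + 4 + 16\right)\right) + 113\right)^{2} = \left(\left(-2 - 17\right) + 113\right)^{2} = \left(-19 + 113\right)^{2} = 94^{2} = 8836$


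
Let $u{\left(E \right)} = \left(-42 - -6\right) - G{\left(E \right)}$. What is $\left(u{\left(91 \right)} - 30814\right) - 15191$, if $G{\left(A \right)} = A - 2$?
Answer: $-46130$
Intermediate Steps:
$G{\left(A \right)} = -2 + A$
$u{\left(E \right)} = -34 - E$ ($u{\left(E \right)} = \left(-42 - -6\right) - \left(-2 + E\right) = \left(-42 + 6\right) - \left(-2 + E\right) = -36 - \left(-2 + E\right) = -34 - E$)
$\left(u{\left(91 \right)} - 30814\right) - 15191 = \left(\left(-34 - 91\right) - 30814\right) - 15191 = \left(-125 - 30814\right) - 15191 = -30939 - 15191 = -46130$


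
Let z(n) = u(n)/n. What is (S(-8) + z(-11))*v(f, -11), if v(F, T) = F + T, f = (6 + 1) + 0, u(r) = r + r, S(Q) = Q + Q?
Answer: 56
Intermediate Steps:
S(Q) = 2*Q
u(r) = 2*r
z(n) = 2 (z(n) = (2*n)/n = 2)
f = 7 (f = 7 + 0 = 7)
(S(-8) + z(-11))*v(f, -11) = (2*(-8) + 2)*(7 - 11) = (-16 + 2)*(-4) = -14*(-4) = 56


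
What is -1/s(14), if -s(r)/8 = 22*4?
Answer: 1/704 ≈ 0.0014205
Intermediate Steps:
s(r) = -704 (s(r) = -176*4 = -8*88 = -704)
-1/s(14) = -1/(-704) = -1*(-1/704) = 1/704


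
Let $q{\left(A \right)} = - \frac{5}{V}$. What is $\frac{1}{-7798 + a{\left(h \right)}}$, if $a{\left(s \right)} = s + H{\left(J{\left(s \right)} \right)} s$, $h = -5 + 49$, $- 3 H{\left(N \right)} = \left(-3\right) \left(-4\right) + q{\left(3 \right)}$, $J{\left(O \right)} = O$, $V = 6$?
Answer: $- \frac{9}{71260} \approx -0.0001263$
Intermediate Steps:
$q{\left(A \right)} = - \frac{5}{6}$
$H{\left(N \right)} = - \frac{67}{18}$ ($H{\left(N \right)} = - \frac{\left(-3\right) \left(-4\right) - \frac{5}{6}}{3} = - \frac{12 - \frac{5}{6}}{3} = \left(- \frac{1}{3}\right) \frac{67}{6} = - \frac{67}{18}$)
$h = 44$
$a{\left(s \right)} = - \frac{49 s}{18}$ ($a{\left(s \right)} = s - \frac{67 s}{18} = - \frac{49 s}{18}$)
$\frac{1}{-7798 + a{\left(h \right)}} = \frac{1}{-7798 - \frac{1078}{9}} = \frac{1}{- \frac{71260}{9}} = - \frac{9}{71260}$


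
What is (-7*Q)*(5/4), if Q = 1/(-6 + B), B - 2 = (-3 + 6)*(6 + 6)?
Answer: -35/128 ≈ -0.27344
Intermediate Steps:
B = 38 (B = 2 + (-3 + 6)*(6 + 6) = 2 + 3*12 = 2 + 36 = 38)
Q = 1/32 (Q = 1/(-6 + 38) = 1/32 ≈ 0.031250)
(-7*Q)*(5/4) = (-7*1/32)*(5/4) = -35/(32*4) = -7/32*5/4 = -35/128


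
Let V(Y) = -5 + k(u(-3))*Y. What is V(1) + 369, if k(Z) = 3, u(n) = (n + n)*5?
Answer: 367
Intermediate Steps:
u(n) = 10*n (u(n) = (2*n)*5 = 10*n)
V(Y) = -5 + 3*Y
V(1) + 369 = (-5 + 3*1) + 369 = (-5 + 3) + 369 = -2 + 369 = 367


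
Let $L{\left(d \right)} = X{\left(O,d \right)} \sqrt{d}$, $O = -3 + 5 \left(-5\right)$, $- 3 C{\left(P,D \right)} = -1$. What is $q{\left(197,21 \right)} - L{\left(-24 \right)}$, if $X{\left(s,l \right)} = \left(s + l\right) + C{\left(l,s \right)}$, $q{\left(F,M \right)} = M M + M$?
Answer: $462 + \frac{310 i \sqrt{6}}{3} \approx 462.0 + 253.11 i$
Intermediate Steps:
$C{\left(P,D \right)} = \frac{1}{3}$ ($C{\left(P,D \right)} = \left(- \frac{1}{3}\right) \left(-1\right) = \frac{1}{3}$)
$q{\left(F,M \right)} = M + M^{2}$ ($q{\left(F,M \right)} = M^{2} + M = M + M^{2}$)
$O = -28$ ($O = -3 - 25 = -28$)
$X{\left(s,l \right)} = \frac{1}{3} + l + s$ ($X{\left(s,l \right)} = \left(s + l\right) + \frac{1}{3} = \left(l + s\right) + \frac{1}{3} = \frac{1}{3} + l + s$)
$L{\left(d \right)} = \sqrt{d} \left(- \frac{83}{3} + d\right)$ ($L{\left(d \right)} = \left(\frac{1}{3} + d - 28\right) \sqrt{d} = \left(- \frac{83}{3} + d\right) \sqrt{d} = \sqrt{d} \left(- \frac{83}{3} + d\right)$)
$q{\left(197,21 \right)} - L{\left(-24 \right)} = 21 \left(1 + 21\right) - \sqrt{-24} \left(- \frac{83}{3} - 24\right) = 21 \cdot 22 - 2 i \sqrt{6} \left(- \frac{155}{3}\right) = 462 - - \frac{310 i \sqrt{6}}{3} = 462 + \frac{310 i \sqrt{6}}{3}$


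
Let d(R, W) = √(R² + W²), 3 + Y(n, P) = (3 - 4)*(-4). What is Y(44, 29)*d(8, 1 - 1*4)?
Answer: √73 ≈ 8.5440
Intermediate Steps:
Y(n, P) = 1 (Y(n, P) = -3 + (3 - 4)*(-4) = -3 - 1*(-4) = -3 + 4 = 1)
Y(44, 29)*d(8, 1 - 1*4) = 1*√(8² + (1 - 1*4)²) = 1*√(64 + (1 - 4)²) = 1*√(64 + (-3)²) = 1*√(64 + 9) = 1*√73 = √73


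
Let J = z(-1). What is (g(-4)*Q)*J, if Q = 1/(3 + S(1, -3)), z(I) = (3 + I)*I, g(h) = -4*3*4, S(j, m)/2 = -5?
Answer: -96/7 ≈ -13.714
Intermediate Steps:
S(j, m) = -10 (S(j, m) = 2*(-5) = -10)
g(h) = -48 (g(h) = -12*4 = -48)
z(I) = I*(3 + I)
Q = -1/7 (Q = 1/(3 - 10) = 1/(-7) = -1/7 ≈ -0.14286)
J = -2 (J = -(3 - 1) = -1*2 = -2)
(g(-4)*Q)*J = -48*(-1/7)*(-2) = (48/7)*(-2) = -96/7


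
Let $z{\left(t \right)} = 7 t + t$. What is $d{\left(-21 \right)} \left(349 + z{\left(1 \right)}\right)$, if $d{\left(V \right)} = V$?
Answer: $-7497$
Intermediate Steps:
$z{\left(t \right)} = 8 t$
$d{\left(-21 \right)} \left(349 + z{\left(1 \right)}\right) = - 21 \left(349 + 8 \cdot 1\right) = - 21 \left(349 + 8\right) = \left(-21\right) 357 = -7497$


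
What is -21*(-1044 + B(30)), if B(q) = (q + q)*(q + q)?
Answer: -53676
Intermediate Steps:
B(q) = 4*q² (B(q) = (2*q)*(2*q) = 4*q²)
-21*(-1044 + B(30)) = -21*(-1044 + 4*30²) = -21*(-1044 + 4*900) = -21*(-1044 + 3600) = -21*2556 = -53676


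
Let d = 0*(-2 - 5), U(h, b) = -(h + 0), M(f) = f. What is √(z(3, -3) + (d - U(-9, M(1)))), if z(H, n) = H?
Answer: I*√6 ≈ 2.4495*I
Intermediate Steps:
U(h, b) = -h
d = 0 (d = 0*(-7) = 0)
√(z(3, -3) + (d - U(-9, M(1)))) = √(3 + (0 - (-1)*(-9))) = √(3 + (0 - 1*9)) = √(3 + (0 - 9)) = √(3 - 9) = √(-6) = I*√6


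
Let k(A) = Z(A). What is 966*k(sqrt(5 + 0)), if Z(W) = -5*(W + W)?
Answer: -9660*sqrt(5) ≈ -21600.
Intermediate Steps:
Z(W) = -10*W
k(A) = -10*A
966*k(sqrt(5 + 0)) = 966*(-10*sqrt(5 + 0)) = 966*(-10*sqrt(5)) = -9660*sqrt(5)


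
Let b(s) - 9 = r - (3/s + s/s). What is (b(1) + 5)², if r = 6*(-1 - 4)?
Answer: 400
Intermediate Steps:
r = -30 (r = 6*(-5) = -30)
b(s) = -22 - 3/s (b(s) = 9 + (-30 - (3/s + s/s)) = 9 + (-30 - (3/s + 1)) = 9 + (-30 - (1 + 3/s)) = 9 + (-30 + (-1 - 3/s)) = 9 + (-31 - 3/s) = -22 - 3/s)
(b(1) + 5)² = ((-22 - 3/1) + 5)² = ((-22 - 3*1) + 5)² = ((-22 - 3) + 5)² = (-25 + 5)² = (-20)² = 400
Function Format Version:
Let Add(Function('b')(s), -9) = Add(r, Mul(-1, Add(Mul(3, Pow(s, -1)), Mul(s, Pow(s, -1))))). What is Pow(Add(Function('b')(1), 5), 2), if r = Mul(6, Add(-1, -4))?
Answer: 400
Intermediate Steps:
r = -30 (r = Mul(6, -5) = -30)
Function('b')(s) = Add(-22, Mul(-3, Pow(s, -1))) (Function('b')(s) = Add(9, Add(-30, Mul(-1, Add(Mul(3, Pow(s, -1)), Mul(s, Pow(s, -1)))))) = Add(9, Add(-30, Mul(-1, Add(Mul(3, Pow(s, -1)), 1)))) = Add(9, Add(-30, Mul(-1, Add(1, Mul(3, Pow(s, -1)))))) = Add(9, Add(-30, Add(-1, Mul(-3, Pow(s, -1))))) = Add(9, Add(-31, Mul(-3, Pow(s, -1)))) = Add(-22, Mul(-3, Pow(s, -1))))
Pow(Add(Function('b')(1), 5), 2) = Pow(Add(Add(-22, Mul(-3, Pow(1, -1))), 5), 2) = Pow(Add(Add(-22, Mul(-3, 1)), 5), 2) = Pow(Add(Add(-22, -3), 5), 2) = Pow(Add(-25, 5), 2) = Pow(-20, 2) = 400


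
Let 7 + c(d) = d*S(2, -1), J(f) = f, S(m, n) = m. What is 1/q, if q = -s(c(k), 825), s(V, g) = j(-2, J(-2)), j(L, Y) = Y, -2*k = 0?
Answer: ½ ≈ 0.50000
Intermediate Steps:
k = 0 (k = -½*0 = 0)
c(d) = -7 + 2*d (c(d) = -7 + d*2 = -7 + 2*d)
s(V, g) = -2
q = 2 (q = -1*(-2) = 2)
1/q = 1/2 = ½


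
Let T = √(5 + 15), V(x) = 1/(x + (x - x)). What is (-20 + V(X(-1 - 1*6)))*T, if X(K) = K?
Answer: -282*√5/7 ≈ -90.082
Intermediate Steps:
V(x) = 1/x (V(x) = 1/(x + 0) = 1/x)
T = 2*√5 (T = √20 = 2*√5 ≈ 4.4721)
(-20 + V(X(-1 - 1*6)))*T = (-20 + 1/(-1 - 1*6))*(2*√5) = (-20 + 1/(-1 - 6))*(2*√5) = (-20 + 1/(-7))*(2*√5) = (-20 - ⅐)*(2*√5) = -282*√5/7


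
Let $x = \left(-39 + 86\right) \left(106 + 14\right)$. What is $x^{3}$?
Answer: $179406144000$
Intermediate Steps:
$x = 5640$ ($x = 47 \cdot 120 = 5640$)
$x^{3} = 5640^{3} = 179406144000$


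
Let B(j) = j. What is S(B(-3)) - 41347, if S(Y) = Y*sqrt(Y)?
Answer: -41347 - 3*I*sqrt(3) ≈ -41347.0 - 5.1962*I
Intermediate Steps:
S(Y) = Y**(3/2)
S(B(-3)) - 41347 = (-3)**(3/2) - 41347 = -3*I*sqrt(3) - 41347 = -41347 - 3*I*sqrt(3)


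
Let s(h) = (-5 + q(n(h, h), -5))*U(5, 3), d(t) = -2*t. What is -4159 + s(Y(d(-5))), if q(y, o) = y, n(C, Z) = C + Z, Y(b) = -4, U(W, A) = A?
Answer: -4198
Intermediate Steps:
s(h) = -15 + 6*h (s(h) = (-5 + (h + h))*3 = (-5 + 2*h)*3 = -15 + 6*h)
-4159 + s(Y(d(-5))) = -4159 + (-15 + 6*(-4)) = -4159 + (-15 - 24) = -4159 - 39 = -4198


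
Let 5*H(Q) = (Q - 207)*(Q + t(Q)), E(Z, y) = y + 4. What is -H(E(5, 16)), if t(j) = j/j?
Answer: 3927/5 ≈ 785.40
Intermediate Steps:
E(Z, y) = 4 + y
t(j) = 1
H(Q) = (1 + Q)*(-207 + Q)/5 (H(Q) = ((Q - 207)*(Q + 1))/5 = ((-207 + Q)*(1 + Q))/5 = ((1 + Q)*(-207 + Q))/5 = (1 + Q)*(-207 + Q)/5)
-H(E(5, 16)) = -(-207/5 - 206*(4 + 16)/5 + (4 + 16)²/5) = -(-207/5 - 206/5*20 + (⅕)*20²) = -(-207/5 - 824 + (⅕)*400) = -(-207/5 - 824 + 80) = -1*(-3927/5) = 3927/5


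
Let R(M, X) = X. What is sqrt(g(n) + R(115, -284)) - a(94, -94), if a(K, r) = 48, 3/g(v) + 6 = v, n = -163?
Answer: -48 + I*sqrt(47999)/13 ≈ -48.0 + 16.853*I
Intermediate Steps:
g(v) = 3/(-6 + v)
sqrt(g(n) + R(115, -284)) - a(94, -94) = sqrt(3/(-6 - 163) - 284) - 1*48 = sqrt(3/(-169) - 284) - 48 = sqrt(3*(-1/169) - 284) - 48 = sqrt(-3/169 - 284) - 48 = sqrt(-47999/169) - 48 = I*sqrt(47999)/13 - 48 = -48 + I*sqrt(47999)/13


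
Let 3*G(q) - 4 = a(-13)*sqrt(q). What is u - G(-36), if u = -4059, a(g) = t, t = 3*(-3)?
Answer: -12181/3 + 18*I ≈ -4060.3 + 18.0*I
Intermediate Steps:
t = -9
a(g) = -9
G(q) = 4/3 - 3*sqrt(q) (G(q) = 4/3 + (-9*sqrt(q))/3 = 4/3 - 3*sqrt(q))
u - G(-36) = -4059 - (4/3 - 18*I) = -4059 + (-4/3 + 18*I) = -12181/3 + 18*I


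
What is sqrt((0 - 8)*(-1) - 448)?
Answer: 2*I*sqrt(110) ≈ 20.976*I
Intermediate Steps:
sqrt((0 - 8)*(-1) - 448) = sqrt(-8*(-1) - 448) = sqrt(8 - 448) = sqrt(-440) = 2*I*sqrt(110)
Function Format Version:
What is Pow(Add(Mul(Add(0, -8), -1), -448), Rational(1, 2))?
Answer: Mul(2, I, Pow(110, Rational(1, 2))) ≈ Mul(20.976, I)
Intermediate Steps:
Pow(Add(Mul(Add(0, -8), -1), -448), Rational(1, 2)) = Pow(Add(Mul(-8, -1), -448), Rational(1, 2)) = Pow(Add(8, -448), Rational(1, 2)) = Pow(-440, Rational(1, 2)) = Mul(2, I, Pow(110, Rational(1, 2)))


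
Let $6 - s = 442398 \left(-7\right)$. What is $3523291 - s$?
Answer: $426499$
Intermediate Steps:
$s = 3096792$ ($s = 6 - 442398 \left(-7\right) = 6 - -3096786 = 6 + 3096786 = 3096792$)
$3523291 - s = 3523291 - 3096792 = 426499$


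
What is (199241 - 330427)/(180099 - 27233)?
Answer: -65593/76433 ≈ -0.85818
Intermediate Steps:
(199241 - 330427)/(180099 - 27233) = -131186/152866 = -131186*1/152866 = -65593/76433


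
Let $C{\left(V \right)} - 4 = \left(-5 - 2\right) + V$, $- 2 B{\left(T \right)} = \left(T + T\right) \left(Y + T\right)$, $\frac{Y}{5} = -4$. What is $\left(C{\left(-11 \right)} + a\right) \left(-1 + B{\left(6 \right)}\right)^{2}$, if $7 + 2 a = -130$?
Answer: $- \frac{1136685}{2} \approx -5.6834 \cdot 10^{5}$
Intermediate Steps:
$Y = -20$ ($Y = 5 \left(-4\right) = -20$)
$a = - \frac{137}{2}$ ($a = - \frac{7}{2} + \frac{1}{2} \left(-130\right) = - \frac{7}{2} - 65 = - \frac{137}{2} \approx -68.5$)
$B{\left(T \right)} = - T \left(-20 + T\right)$ ($B{\left(T \right)} = - \frac{\left(T + T\right) \left(-20 + T\right)}{2} = - \frac{2 T \left(-20 + T\right)}{2} = - T \left(-20 + T\right)$)
$C{\left(V \right)} = -3 + V$ ($C{\left(V \right)} = 4 + \left(\left(-5 - 2\right) + V\right) = 4 + \left(-7 + V\right) = -3 + V$)
$\left(C{\left(-11 \right)} + a\right) \left(-1 + B{\left(6 \right)}\right)^{2} = \left(\left(-3 - 11\right) - \frac{137}{2}\right) \left(-1 + 6 \left(20 - 6\right)\right)^{2} = \left(-14 - \frac{137}{2}\right) \left(-1 + 6 \left(20 - 6\right)\right)^{2} = - \frac{165 \left(-1 + 6 \cdot 14\right)^{2}}{2} = - \frac{165 \left(-1 + 84\right)^{2}}{2} = - \frac{165 \cdot 83^{2}}{2} = \left(- \frac{165}{2}\right) 6889 = - \frac{1136685}{2}$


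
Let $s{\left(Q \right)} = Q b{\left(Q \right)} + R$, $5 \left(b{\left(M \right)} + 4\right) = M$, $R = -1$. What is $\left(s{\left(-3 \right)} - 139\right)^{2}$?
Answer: $\frac{398161}{25} \approx 15926.0$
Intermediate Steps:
$b{\left(M \right)} = -4 + \frac{M}{5}$
$s{\left(Q \right)} = -1 + Q \left(-4 + \frac{Q}{5}\right)$ ($s{\left(Q \right)} = Q \left(-4 + \frac{Q}{5}\right) - 1 = -1 + Q \left(-4 + \frac{Q}{5}\right)$)
$\left(s{\left(-3 \right)} - 139\right)^{2} = \left(\left(-1 + \frac{1}{5} \left(-3\right) \left(-20 - 3\right)\right) - 139\right)^{2} = \left(\left(-1 + \frac{1}{5} \left(-3\right) \left(-23\right)\right) - 139\right)^{2} = \left(\left(-1 + \frac{69}{5}\right) - 139\right)^{2} = \left(\frac{64}{5} - 139\right)^{2} = \left(- \frac{631}{5}\right)^{2} = \frac{398161}{25}$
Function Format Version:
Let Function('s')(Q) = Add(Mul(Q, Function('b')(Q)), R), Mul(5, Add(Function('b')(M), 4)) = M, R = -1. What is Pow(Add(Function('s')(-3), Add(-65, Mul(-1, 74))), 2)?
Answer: Rational(398161, 25) ≈ 15926.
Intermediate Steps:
Function('b')(M) = Add(-4, Mul(Rational(1, 5), M))
Function('s')(Q) = Add(-1, Mul(Q, Add(-4, Mul(Rational(1, 5), Q)))) (Function('s')(Q) = Add(Mul(Q, Add(-4, Mul(Rational(1, 5), Q))), -1) = Add(-1, Mul(Q, Add(-4, Mul(Rational(1, 5), Q)))))
Pow(Add(Function('s')(-3), Add(-65, Mul(-1, 74))), 2) = Pow(Add(Add(-1, Mul(Rational(1, 5), -3, Add(-20, -3))), Add(-65, Mul(-1, 74))), 2) = Pow(Add(Add(-1, Mul(Rational(1, 5), -3, -23)), Add(-65, -74)), 2) = Pow(Add(Add(-1, Rational(69, 5)), -139), 2) = Pow(Add(Rational(64, 5), -139), 2) = Pow(Rational(-631, 5), 2) = Rational(398161, 25)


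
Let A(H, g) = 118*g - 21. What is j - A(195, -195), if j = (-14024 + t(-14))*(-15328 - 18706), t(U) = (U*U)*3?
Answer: 457303855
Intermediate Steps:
t(U) = 3*U**2 (t(U) = U**2*3 = 3*U**2)
A(H, g) = -21 + 118*g
j = 457280824 (j = (-14024 + 3*(-14)**2)*(-15328 - 18706) = (-14024 + 3*196)*(-34034) = (-14024 + 588)*(-34034) = -13436*(-34034) = 457280824)
j - A(195, -195) = 457280824 - (-21 + 118*(-195)) = 457280824 - (-21 - 23010) = 457280824 - 1*(-23031) = 457280824 + 23031 = 457303855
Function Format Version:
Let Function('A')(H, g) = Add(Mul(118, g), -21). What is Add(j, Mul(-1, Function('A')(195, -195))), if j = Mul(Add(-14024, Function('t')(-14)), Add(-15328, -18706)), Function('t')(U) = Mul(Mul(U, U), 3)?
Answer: 457303855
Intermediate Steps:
Function('t')(U) = Mul(3, Pow(U, 2)) (Function('t')(U) = Mul(Pow(U, 2), 3) = Mul(3, Pow(U, 2)))
Function('A')(H, g) = Add(-21, Mul(118, g))
j = 457280824 (j = Mul(Add(-14024, Mul(3, Pow(-14, 2))), Add(-15328, -18706)) = Mul(Add(-14024, Mul(3, 196)), -34034) = Mul(Add(-14024, 588), -34034) = Mul(-13436, -34034) = 457280824)
Add(j, Mul(-1, Function('A')(195, -195))) = Add(457280824, Mul(-1, Add(-21, Mul(118, -195)))) = Add(457280824, Mul(-1, Add(-21, -23010))) = Add(457280824, Mul(-1, -23031)) = Add(457280824, 23031) = 457303855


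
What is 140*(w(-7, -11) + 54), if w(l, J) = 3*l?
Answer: 4620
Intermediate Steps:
140*(w(-7, -11) + 54) = 140*(3*(-7) + 54) = 140*(-21 + 54) = 140*33 = 4620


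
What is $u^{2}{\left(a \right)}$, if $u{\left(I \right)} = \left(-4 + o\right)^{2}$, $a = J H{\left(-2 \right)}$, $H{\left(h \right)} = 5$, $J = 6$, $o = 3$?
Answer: $1$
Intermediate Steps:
$a = 30$ ($a = 6 \cdot 5 = 30$)
$u{\left(I \right)} = 1$ ($u{\left(I \right)} = \left(-4 + 3\right)^{2} = \left(-1\right)^{2} = 1$)
$u^{2}{\left(a \right)} = 1^{2} = 1$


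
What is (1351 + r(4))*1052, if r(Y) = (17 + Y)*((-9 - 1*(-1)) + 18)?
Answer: 1642172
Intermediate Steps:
r(Y) = 170 + 10*Y (r(Y) = (17 + Y)*((-9 + 1) + 18) = (17 + Y)*(-8 + 18) = (17 + Y)*10 = 170 + 10*Y)
(1351 + r(4))*1052 = (1351 + (170 + 10*4))*1052 = (1351 + (170 + 40))*1052 = (1351 + 210)*1052 = 1561*1052 = 1642172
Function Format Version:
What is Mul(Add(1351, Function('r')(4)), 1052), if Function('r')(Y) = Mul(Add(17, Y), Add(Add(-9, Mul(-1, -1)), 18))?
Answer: 1642172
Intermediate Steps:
Function('r')(Y) = Add(170, Mul(10, Y)) (Function('r')(Y) = Mul(Add(17, Y), Add(Add(-9, 1), 18)) = Mul(Add(17, Y), Add(-8, 18)) = Mul(Add(17, Y), 10) = Add(170, Mul(10, Y)))
Mul(Add(1351, Function('r')(4)), 1052) = Mul(Add(1351, Add(170, Mul(10, 4))), 1052) = Mul(Add(1351, Add(170, 40)), 1052) = Mul(Add(1351, 210), 1052) = Mul(1561, 1052) = 1642172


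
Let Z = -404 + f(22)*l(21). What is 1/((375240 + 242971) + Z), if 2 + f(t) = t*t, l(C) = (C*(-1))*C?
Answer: 1/405245 ≈ 2.4676e-6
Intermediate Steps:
l(C) = -C**2 (l(C) = (-C)*C = -C**2)
f(t) = -2 + t**2 (f(t) = -2 + t*t = -2 + t**2)
Z = -212966 (Z = -404 + (-2 + 22**2)*(-1*21**2) = -404 + (-2 + 484)*(-1*441) = -404 + 482*(-441) = -404 - 212562 = -212966)
1/((375240 + 242971) + Z) = 1/((375240 + 242971) - 212966) = 1/(618211 - 212966) = 1/405245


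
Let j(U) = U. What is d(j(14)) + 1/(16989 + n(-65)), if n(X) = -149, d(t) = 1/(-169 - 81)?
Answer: -1659/421000 ≈ -0.0039406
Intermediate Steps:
d(t) = -1/250 (d(t) = 1/(-250) = -1/250)
d(j(14)) + 1/(16989 + n(-65)) = -1/250 + 1/(16989 - 149) = -1/250 + 1/16840 = -1659/421000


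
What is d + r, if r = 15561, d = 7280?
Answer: 22841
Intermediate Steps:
d + r = 7280 + 15561 = 22841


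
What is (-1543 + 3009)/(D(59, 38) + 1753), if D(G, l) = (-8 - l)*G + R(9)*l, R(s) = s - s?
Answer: -1466/961 ≈ -1.5255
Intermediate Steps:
R(s) = 0
D(G, l) = G*(-8 - l) (D(G, l) = (-8 - l)*G + 0*l = G*(-8 - l) + 0 = G*(-8 - l))
(-1543 + 3009)/(D(59, 38) + 1753) = (-1543 + 3009)/(59*(-8 - 1*38) + 1753) = 1466/(59*(-8 - 38) + 1753) = 1466/(59*(-46) + 1753) = 1466/(-2714 + 1753) = 1466/(-961) = 1466*(-1/961) = -1466/961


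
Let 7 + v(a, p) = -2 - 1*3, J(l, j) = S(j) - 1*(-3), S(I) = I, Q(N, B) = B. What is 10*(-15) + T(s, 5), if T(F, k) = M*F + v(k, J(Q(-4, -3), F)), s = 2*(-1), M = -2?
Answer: -158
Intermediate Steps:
J(l, j) = 3 + j (J(l, j) = j - 1*(-3) = j + 3 = 3 + j)
s = -2
v(a, p) = -12 (v(a, p) = -7 + (-2 - 1*3) = -7 + (-2 - 3) = -7 - 5 = -12)
T(F, k) = -12 - 2*F (T(F, k) = -2*F - 12 = -12 - 2*F)
10*(-15) + T(s, 5) = 10*(-15) + (-12 - 2*(-2)) = -150 + (-12 + 4) = -150 - 8 = -158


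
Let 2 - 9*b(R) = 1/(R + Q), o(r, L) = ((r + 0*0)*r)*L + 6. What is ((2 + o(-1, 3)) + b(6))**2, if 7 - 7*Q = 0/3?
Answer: 498436/3969 ≈ 125.58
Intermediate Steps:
Q = 1 (Q = 1 - 0/3 = 1 - 1/7*0 = 1 + 0 = 1)
o(r, L) = 6 + L*r**2 (o(r, L) = ((r + 0)*r)*L + 6 = (r*r)*L + 6 = r**2*L + 6 = L*r**2 + 6 = 6 + L*r**2)
b(R) = 2/9 - 1/(9*(1 + R)) (b(R) = 2/9 - 1/(9*(R + 1)) = 2/9 - 1/(9*(1 + R)))
((2 + o(-1, 3)) + b(6))**2 = ((2 + (6 + 3*(-1)**2)) + (1 + 2*6)/(9*(1 + 6)))**2 = ((2 + (6 + 3*1)) + (1/9)*(1 + 12)/7)**2 = ((2 + (6 + 3)) + (1/9)*(1/7)*13)**2 = ((2 + 9) + 13/63)**2 = (11 + 13/63)**2 = (706/63)**2 = 498436/3969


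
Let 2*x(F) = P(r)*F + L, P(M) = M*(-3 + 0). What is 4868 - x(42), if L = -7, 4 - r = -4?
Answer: 10751/2 ≈ 5375.5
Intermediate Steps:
r = 8 (r = 4 - 1*(-4) = 4 + 4 = 8)
P(M) = -3*M (P(M) = M*(-3) = -3*M)
x(F) = -7/2 - 12*F (x(F) = ((-3*8)*F - 7)/2 = (-24*F - 7)/2 = (-7 - 24*F)/2 = -7/2 - 12*F)
4868 - x(42) = 4868 - (-7/2 - 12*42) = 4868 - (-7/2 - 504) = 4868 - 1*(-1015/2) = 4868 + 1015/2 = 10751/2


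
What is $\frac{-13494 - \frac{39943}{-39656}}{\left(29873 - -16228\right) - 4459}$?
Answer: $- \frac{535078121}{1651355152} \approx -0.32402$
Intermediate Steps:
$\frac{-13494 - \frac{39943}{-39656}}{\left(29873 - -16228\right) - 4459} = \frac{-13494 - 39943 \left(- \frac{1}{39656}\right)}{\left(29873 + 16228\right) - 4459} = \frac{-13494 - - \frac{39943}{39656}}{46101 - 4459} = \frac{-13494 + \frac{39943}{39656}}{41642} = \left(- \frac{535078121}{39656}\right) \frac{1}{41642} = - \frac{535078121}{1651355152}$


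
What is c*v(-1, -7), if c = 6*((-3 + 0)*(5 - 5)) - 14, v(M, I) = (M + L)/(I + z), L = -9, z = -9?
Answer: -35/4 ≈ -8.7500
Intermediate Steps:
v(M, I) = (-9 + M)/(-9 + I) (v(M, I) = (M - 9)/(I - 9) = (-9 + M)/(-9 + I))
c = -14 (c = 6*(-3*0) - 14 = 6*0 - 14 = 0 - 14 = -14)
c*v(-1, -7) = -14*(-9 - 1)/(-9 - 7) = -14*(-10)/(-16) = -(-7)*(-10)/8 = -14*5/8 = -35/4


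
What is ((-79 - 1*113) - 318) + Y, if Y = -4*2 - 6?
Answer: -524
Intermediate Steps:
Y = -14 (Y = -8 - 6 = -14)
((-79 - 1*113) - 318) + Y = ((-79 - 1*113) - 318) - 14 = ((-79 - 113) - 318) - 14 = (-192 - 318) - 14 = -510 - 14 = -524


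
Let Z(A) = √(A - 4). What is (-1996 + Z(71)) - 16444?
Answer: -18440 + √67 ≈ -18432.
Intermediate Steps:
Z(A) = √(-4 + A)
(-1996 + Z(71)) - 16444 = (-1996 + √(-4 + 71)) - 16444 = (-1996 + √67) - 16444 = -18440 + √67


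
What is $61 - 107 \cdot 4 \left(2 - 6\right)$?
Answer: $1773$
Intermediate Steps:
$61 - 107 \cdot 4 \left(2 - 6\right) = 61 - 107 \cdot 4 \left(-4\right) = 61 - -1712 = 61 + 1712 = 1773$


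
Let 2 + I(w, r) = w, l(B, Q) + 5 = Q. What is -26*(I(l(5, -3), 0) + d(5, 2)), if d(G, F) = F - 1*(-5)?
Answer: 78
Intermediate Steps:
l(B, Q) = -5 + Q
d(G, F) = 5 + F (d(G, F) = F + 5 = 5 + F)
I(w, r) = -2 + w
-26*(I(l(5, -3), 0) + d(5, 2)) = -26*((-2 + (-5 - 3)) + (5 + 2)) = -26*((-2 - 8) + 7) = -26*(-10 + 7) = -26*(-3) = 78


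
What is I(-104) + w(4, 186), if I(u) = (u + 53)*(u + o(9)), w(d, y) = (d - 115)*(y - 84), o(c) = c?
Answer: -6477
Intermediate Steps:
w(d, y) = (-115 + d)*(-84 + y)
I(u) = (9 + u)*(53 + u) (I(u) = (u + 53)*(u + 9) = (53 + u)*(9 + u) = (9 + u)*(53 + u))
I(-104) + w(4, 186) = (477 + (-104)**2 + 62*(-104)) + (9660 - 115*186 - 84*4 + 4*186) = (477 + 10816 - 6448) + (9660 - 21390 - 336 + 744) = 4845 - 11322 = -6477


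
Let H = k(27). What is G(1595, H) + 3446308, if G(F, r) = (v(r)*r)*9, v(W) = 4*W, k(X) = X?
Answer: 3472552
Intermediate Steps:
H = 27
G(F, r) = 36*r² (G(F, r) = ((4*r)*r)*9 = (4*r²)*9 = 36*r²)
G(1595, H) + 3446308 = 36*27² + 3446308 = 36*729 + 3446308 = 26244 + 3446308 = 3472552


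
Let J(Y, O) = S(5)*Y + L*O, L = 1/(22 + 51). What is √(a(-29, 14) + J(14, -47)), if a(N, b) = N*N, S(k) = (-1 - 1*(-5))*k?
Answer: √5970378/73 ≈ 33.472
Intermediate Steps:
S(k) = 4*k (S(k) = (-1 + 5)*k = 4*k)
L = 1/73 ≈ 0.013699
a(N, b) = N²
J(Y, O) = 20*Y + O/73 (J(Y, O) = (4*5)*Y + O/73 = 20*Y + O/73)
√(a(-29, 14) + J(14, -47)) = √((-29)² + (20*14 + (1/73)*(-47))) = √(841 + (280 - 47/73)) = √(841 + 20393/73) = √(81786/73) = √5970378/73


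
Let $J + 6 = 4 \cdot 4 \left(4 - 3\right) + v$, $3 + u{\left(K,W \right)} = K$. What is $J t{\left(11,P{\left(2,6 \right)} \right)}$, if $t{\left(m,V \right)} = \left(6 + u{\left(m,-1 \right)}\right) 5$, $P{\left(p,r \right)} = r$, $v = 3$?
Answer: $910$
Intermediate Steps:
$u{\left(K,W \right)} = -3 + K$
$t{\left(m,V \right)} = 15 + 5 m$ ($t{\left(m,V \right)} = \left(6 + \left(-3 + m\right)\right) 5 = \left(3 + m\right) 5 = 15 + 5 m$)
$J = 13$ ($J = -6 + \left(4 \cdot 4 \left(4 - 3\right) + 3\right) = -6 + \left(4 \cdot 4 \cdot 1 + 3\right) = -6 + \left(4 \cdot 4 + 3\right) = -6 + \left(16 + 3\right) = -6 + 19 = 13$)
$J t{\left(11,P{\left(2,6 \right)} \right)} = 13 \left(15 + 5 \cdot 11\right) = 13 \left(15 + 55\right) = 13 \cdot 70 = 910$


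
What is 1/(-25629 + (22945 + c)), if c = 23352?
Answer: 1/20668 ≈ 4.8384e-5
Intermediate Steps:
1/(-25629 + (22945 + c)) = 1/(-25629 + (22945 + 23352)) = 1/(-25629 + 46297) = 1/20668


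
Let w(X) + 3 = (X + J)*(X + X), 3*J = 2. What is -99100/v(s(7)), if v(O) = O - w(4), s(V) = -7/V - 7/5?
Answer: 1486500/551 ≈ 2697.8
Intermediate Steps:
J = ⅔ (J = (⅓)*2 = ⅔ ≈ 0.66667)
s(V) = -7/5 - 7/V (s(V) = -7/V - 7*⅕ = -7/V - 7/5 = -7/5 - 7/V)
w(X) = -3 + 2*X*(⅔ + X) (w(X) = -3 + (X + ⅔)*(X + X) = -3 + (⅔ + X)*(2*X) = -3 + 2*X*(⅔ + X))
v(O) = -103/3 + O (v(O) = O - (-3 + 2*4² + (4/3)*4) = O - (-3 + 2*16 + 16/3) = O - (-3 + 32 + 16/3) = O - 1*103/3 = O - 103/3 = -103/3 + O)
-99100/v(s(7)) = -99100/(-103/3 + (-7/5 - 7/7)) = -99100/(-103/3 + (-7/5 - 7*⅐)) = -99100/(-103/3 + (-7/5 - 1)) = -99100/(-103/3 - 12/5) = -99100/(-551/15) = -99100*(-15/551) = 1486500/551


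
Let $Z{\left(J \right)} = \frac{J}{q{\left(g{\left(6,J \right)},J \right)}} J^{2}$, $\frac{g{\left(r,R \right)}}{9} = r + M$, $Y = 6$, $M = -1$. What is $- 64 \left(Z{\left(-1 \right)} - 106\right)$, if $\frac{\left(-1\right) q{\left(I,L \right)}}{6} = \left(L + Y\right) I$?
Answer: $\frac{4579168}{675} \approx 6784.0$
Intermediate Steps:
$g{\left(r,R \right)} = -9 + 9 r$ ($g{\left(r,R \right)} = 9 \left(r - 1\right) = 9 \left(-1 + r\right) = -9 + 9 r$)
$q{\left(I,L \right)} = - 6 I \left(6 + L\right)$ ($q{\left(I,L \right)} = - 6 \left(L + 6\right) I = - 6 \left(6 + L\right) I = - 6 I \left(6 + L\right)$)
$Z{\left(J \right)} = \frac{J^{3}}{-1620 - 270 J}$ ($Z{\left(J \right)} = \frac{J}{\left(-6\right) \left(-9 + 9 \cdot 6\right) \left(6 + J\right)} J^{2} = \frac{J}{\left(-6\right) \left(-9 + 54\right) \left(6 + J\right)} J^{2} = \frac{J}{\left(-6\right) 45 \left(6 + J\right)} J^{2} = \frac{J}{-1620 - 270 J} J^{2} = \frac{J^{3}}{-1620 - 270 J}$)
$- 64 \left(Z{\left(-1 \right)} - 106\right) = - 64 \left(- \frac{\left(-1\right)^{3}}{1620 + 270 \left(-1\right)} - 106\right) = - 64 \left(\left(-1\right) \left(-1\right) \frac{1}{1620 - 270} - 106\right) = - 64 \left(\left(-1\right) \left(-1\right) \frac{1}{1350} - 106\right) = - 64 \left(\frac{1}{1350} - 106\right) = \left(-64\right) \left(- \frac{143099}{1350}\right) = \frac{4579168}{675}$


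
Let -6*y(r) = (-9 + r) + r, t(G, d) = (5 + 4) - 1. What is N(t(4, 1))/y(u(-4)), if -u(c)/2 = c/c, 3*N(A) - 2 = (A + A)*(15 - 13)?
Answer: 68/13 ≈ 5.2308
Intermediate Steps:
t(G, d) = 8 (t(G, d) = 9 - 1 = 8)
N(A) = ⅔ + 4*A/3 (N(A) = ⅔ + ((A + A)*(15 - 13))/3 = ⅔ + ((2*A)*2)/3 = ⅔ + (4*A)/3 = ⅔ + 4*A/3)
u(c) = -2 (u(c) = -2*c/c = -2*1 = -2)
y(r) = 3/2 - r/3 (y(r) = -((-9 + r) + r)/6 = -(-9 + 2*r)/6 = 3/2 - r/3)
N(t(4, 1))/y(u(-4)) = (⅔ + (4/3)*8)/(3/2 - ⅓*(-2)) = (⅔ + 32/3)/(3/2 + ⅔) = 34/(3*(13/6)) = (34/3)*(6/13) = 68/13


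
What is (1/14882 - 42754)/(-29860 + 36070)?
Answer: -636265027/92417220 ≈ -6.8847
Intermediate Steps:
(1/14882 - 42754)/(-29860 + 36070) = (1/14882 - 42754)/6210 = -636265027/14882*1/6210 = -636265027/92417220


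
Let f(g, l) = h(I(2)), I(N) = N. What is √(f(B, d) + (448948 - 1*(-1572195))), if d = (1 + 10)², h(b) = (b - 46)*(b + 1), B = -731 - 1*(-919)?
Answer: √2021011 ≈ 1421.6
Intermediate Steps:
B = 188 (B = -731 + 919 = 188)
h(b) = (1 + b)*(-46 + b) (h(b) = (-46 + b)*(1 + b) = (1 + b)*(-46 + b))
d = 121 (d = 11² = 121)
f(g, l) = -132 (f(g, l) = -46 + 2² - 45*2 = -46 + 4 - 90 = -132)
√(f(B, d) + (448948 - 1*(-1572195))) = √(-132 + (448948 - 1*(-1572195))) = √(-132 + (448948 + 1572195)) = √(-132 + 2021143) = √2021011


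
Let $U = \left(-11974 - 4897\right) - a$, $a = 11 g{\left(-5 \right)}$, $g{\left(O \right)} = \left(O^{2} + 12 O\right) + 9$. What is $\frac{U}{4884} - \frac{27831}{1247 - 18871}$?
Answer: $- \frac{39091859}{21518904} \approx -1.8166$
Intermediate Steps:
$g{\left(O \right)} = 9 + O^{2} + 12 O$
$a = -286$ ($a = 11 \left(9 + \left(-5\right)^{2} + 12 \left(-5\right)\right) = 11 \left(9 + 25 - 60\right) = 11 \left(-26\right) = -286$)
$U = -16585$ ($U = \left(-11974 - 4897\right) - -286 = -16871 + 286 = -16585$)
$\frac{U}{4884} - \frac{27831}{1247 - 18871} = - \frac{16585}{4884} - \frac{27831}{1247 - 18871} = \left(-16585\right) \frac{1}{4884} - \frac{27831}{-17624} = - \frac{16585}{4884} - - \frac{27831}{17624} = - \frac{16585}{4884} + \frac{27831}{17624} = - \frac{39091859}{21518904}$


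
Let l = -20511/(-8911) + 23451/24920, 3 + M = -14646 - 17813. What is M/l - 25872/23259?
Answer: -7984905016608352/797568810099 ≈ -10012.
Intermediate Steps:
M = -32462 (M = -3 + (-14646 - 17813) = -3 - 32459 = -32462)
l = 102872283/31723160 (l = -20511*(-1/8911) + 23451*(1/24920) = 20511/8911 + 23451/24920 = 102872283/31723160 ≈ 3.2428)
M/l - 25872/23259 = -32462/102872283/31723160 - 25872/23259 = -32462*31723160/102872283 - 25872*1/23259 = -1029797219920/102872283 - 8624/7753 = -7984905016608352/797568810099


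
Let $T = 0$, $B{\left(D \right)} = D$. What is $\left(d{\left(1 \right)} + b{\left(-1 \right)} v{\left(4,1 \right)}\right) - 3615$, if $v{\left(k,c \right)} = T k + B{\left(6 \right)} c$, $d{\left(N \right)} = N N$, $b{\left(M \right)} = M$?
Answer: $-3620$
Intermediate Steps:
$d{\left(N \right)} = N^{2}$
$v{\left(k,c \right)} = 6 c$ ($v{\left(k,c \right)} = 0 k + 6 c = 0 + 6 c = 6 c$)
$\left(d{\left(1 \right)} + b{\left(-1 \right)} v{\left(4,1 \right)}\right) - 3615 = \left(1^{2} - 6 \cdot 1\right) - 3615 = \left(1 - 6\right) - 3615 = -5 - 3615 = -3620$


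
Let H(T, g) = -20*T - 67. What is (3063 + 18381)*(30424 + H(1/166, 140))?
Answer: 54030752724/83 ≈ 6.5097e+8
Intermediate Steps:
H(T, g) = -67 - 20*T
(3063 + 18381)*(30424 + H(1/166, 140)) = (3063 + 18381)*(30424 + (-67 - 20/166)) = 21444*(30424 + (-67 - 20*1/166)) = 21444*(30424 + (-67 - 10/83)) = 21444*(30424 - 5571/83) = 21444*(2519621/83) = 54030752724/83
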